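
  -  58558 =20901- 79459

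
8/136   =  1/17 = 0.06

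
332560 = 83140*4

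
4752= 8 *594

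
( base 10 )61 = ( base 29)23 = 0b111101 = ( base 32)1t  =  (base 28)25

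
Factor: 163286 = 2^1*19^1*4297^1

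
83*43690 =3626270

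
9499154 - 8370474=1128680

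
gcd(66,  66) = 66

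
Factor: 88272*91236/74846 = 2^5*3^3*613^1*7603^1*37423^( -1) = 4026792096/37423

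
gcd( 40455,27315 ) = 45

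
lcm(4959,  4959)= 4959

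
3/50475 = 1/16825=   0.00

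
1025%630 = 395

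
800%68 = 52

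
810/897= 270/299 = 0.90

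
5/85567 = 5/85567 = 0.00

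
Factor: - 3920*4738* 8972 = -2^7*5^1*7^2 *23^1*103^1*2243^1= - 166636597120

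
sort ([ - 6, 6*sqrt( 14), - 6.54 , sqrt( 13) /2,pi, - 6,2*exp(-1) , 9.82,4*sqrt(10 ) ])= [ - 6.54, - 6,-6,2*exp( - 1),sqrt( 13) /2, pi, 9.82,  4*sqrt(10), 6*sqrt( 14)]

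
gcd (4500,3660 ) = 60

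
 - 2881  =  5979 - 8860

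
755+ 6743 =7498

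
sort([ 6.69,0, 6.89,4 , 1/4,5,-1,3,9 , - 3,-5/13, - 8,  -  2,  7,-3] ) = [-8, -3,-3,-2, - 1,-5/13, 0 , 1/4,3,4, 5, 6.69 , 6.89,7 , 9 ]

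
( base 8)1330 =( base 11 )602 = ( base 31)NF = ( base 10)728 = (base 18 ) 248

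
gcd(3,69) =3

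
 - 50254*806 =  - 40504724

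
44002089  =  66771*659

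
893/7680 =893/7680= 0.12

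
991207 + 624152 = 1615359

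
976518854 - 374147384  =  602371470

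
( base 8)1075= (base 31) IF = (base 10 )573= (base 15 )283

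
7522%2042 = 1396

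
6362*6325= 40239650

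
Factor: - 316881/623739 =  - 411/809 = - 3^1*137^1*809^(  -  1)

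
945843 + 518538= 1464381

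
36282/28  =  1295 + 11/14 = 1295.79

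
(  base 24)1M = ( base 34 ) 1C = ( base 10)46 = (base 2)101110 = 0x2e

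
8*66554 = 532432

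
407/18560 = 407/18560 = 0.02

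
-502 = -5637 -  - 5135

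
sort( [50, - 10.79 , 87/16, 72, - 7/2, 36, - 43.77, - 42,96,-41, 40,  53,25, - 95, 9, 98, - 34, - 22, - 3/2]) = [-95, - 43.77, - 42, - 41, - 34, - 22, - 10.79, - 7/2, - 3/2, 87/16,9 , 25,36,40 , 50, 53 , 72, 96,98 ] 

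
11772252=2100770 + 9671482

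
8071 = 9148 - 1077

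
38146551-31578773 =6567778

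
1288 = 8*161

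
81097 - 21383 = 59714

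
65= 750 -685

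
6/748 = 3/374 = 0.01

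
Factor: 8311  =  8311^1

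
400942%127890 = 17272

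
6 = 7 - 1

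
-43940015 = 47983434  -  91923449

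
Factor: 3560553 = 3^2*101^1*3917^1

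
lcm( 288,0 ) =0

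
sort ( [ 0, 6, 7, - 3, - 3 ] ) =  [-3,-3,0 , 6, 7]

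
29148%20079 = 9069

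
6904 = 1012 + 5892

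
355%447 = 355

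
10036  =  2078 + 7958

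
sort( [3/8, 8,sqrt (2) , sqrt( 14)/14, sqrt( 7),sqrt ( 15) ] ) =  [sqrt( 14)/14, 3/8,  sqrt( 2), sqrt( 7), sqrt(15 ) , 8]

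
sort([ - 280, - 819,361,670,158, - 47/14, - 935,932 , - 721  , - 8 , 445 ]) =[ - 935, - 819, - 721 ,-280, - 8, - 47/14, 158 , 361 , 445, 670,932] 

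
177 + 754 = 931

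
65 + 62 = 127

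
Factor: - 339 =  - 3^1*113^1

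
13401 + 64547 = 77948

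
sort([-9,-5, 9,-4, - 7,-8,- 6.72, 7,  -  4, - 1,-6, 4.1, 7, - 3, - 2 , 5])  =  [-9,-8, - 7, -6.72, - 6,-5, - 4,-4, - 3,-2, - 1,4.1,5, 7, 7,9]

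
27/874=27/874 = 0.03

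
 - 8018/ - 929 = 8018/929 = 8.63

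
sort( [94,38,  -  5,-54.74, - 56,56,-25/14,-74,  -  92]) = [ - 92,-74,-56 ,-54.74,-5,  -  25/14 , 38 , 56, 94]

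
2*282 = 564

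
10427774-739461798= - 729034024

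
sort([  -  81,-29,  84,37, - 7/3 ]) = [-81,-29, - 7/3, 37,84]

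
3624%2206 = 1418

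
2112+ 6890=9002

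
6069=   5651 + 418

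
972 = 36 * 27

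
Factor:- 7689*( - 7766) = 2^1*3^1 * 11^2*233^1*353^1 = 59712774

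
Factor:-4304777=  - 47^1*91591^1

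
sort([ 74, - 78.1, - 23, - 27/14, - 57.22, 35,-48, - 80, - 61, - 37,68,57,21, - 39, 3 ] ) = [-80 , - 78.1,- 61 , - 57.22, - 48, - 39, - 37 , - 23,-27/14, 3, 21,35, 57, 68, 74] 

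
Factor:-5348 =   -  2^2*7^1*191^1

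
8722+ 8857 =17579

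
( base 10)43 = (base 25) 1I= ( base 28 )1f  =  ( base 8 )53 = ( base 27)1G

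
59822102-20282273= 39539829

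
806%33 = 14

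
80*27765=2221200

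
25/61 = 25/61 = 0.41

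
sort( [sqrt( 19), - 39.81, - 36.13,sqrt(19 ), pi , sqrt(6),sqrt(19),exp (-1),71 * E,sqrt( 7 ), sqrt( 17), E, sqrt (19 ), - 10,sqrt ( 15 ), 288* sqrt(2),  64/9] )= [-39.81, - 36.13,  -  10, exp(-1), sqrt( 6 ),sqrt( 7), E,pi,  sqrt( 15 ), sqrt(17 ) , sqrt( 19), sqrt( 19),sqrt( 19 ), sqrt(19 ), 64/9,71 * E, 288*sqrt( 2 )]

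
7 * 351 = 2457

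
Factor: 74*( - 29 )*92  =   - 197432 = -  2^3*23^1*29^1 * 37^1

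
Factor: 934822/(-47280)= - 467411/23640 = -2^(-3 )*3^( -1 )*5^( - 1)*7^2 * 197^( - 1 )*9539^1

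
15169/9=1685 + 4/9=1685.44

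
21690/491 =21690/491 = 44.18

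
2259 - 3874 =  - 1615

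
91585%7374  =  3097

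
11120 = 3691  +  7429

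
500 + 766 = 1266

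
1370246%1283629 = 86617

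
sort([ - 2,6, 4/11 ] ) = [ - 2, 4/11,6]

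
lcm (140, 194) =13580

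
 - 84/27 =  - 4 + 8/9 = - 3.11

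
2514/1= 2514   =  2514.00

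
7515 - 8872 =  - 1357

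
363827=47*7741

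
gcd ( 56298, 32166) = 6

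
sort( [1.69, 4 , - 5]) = [ - 5,1.69, 4]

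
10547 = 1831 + 8716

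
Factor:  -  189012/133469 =- 2^2*3^1*7^( - 1)*19^1*23^( - 1) = -228/161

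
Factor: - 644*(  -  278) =2^3*7^1*23^1*139^1= 179032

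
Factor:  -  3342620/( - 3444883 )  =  2^2 * 5^1*13^( - 1)*97^1*1723^1*264991^ ( - 1 )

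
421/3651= 421/3651 = 0.12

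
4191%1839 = 513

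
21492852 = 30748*699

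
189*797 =150633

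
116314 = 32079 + 84235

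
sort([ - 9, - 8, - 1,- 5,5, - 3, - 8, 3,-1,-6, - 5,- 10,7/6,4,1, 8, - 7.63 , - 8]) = [ - 10, - 9, - 8, - 8, - 8, - 7.63, - 6, - 5, -5, - 3, - 1, - 1,1, 7/6, 3,4, 5 , 8 ]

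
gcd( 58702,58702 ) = 58702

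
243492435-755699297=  -512206862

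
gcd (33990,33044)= 22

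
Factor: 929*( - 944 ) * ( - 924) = 810325824 = 2^6*3^1*7^1*11^1*59^1*929^1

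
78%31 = 16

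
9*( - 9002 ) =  - 81018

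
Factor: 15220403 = 11^1 *389^1*3557^1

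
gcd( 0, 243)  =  243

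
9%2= 1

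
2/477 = 2/477 = 0.00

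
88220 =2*44110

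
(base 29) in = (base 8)1041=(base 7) 1406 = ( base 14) 2ad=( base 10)545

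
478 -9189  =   - 8711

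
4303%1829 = 645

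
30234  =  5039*6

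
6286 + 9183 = 15469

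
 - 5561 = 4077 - 9638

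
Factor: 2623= 43^1 *61^1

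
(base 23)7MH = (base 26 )66E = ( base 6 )31322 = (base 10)4226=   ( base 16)1082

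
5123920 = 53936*95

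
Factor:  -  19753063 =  - 11^1*1795733^1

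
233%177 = 56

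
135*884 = 119340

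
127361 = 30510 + 96851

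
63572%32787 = 30785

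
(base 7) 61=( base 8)53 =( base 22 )1L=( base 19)25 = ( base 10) 43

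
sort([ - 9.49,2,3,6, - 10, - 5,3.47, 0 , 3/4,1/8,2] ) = [ - 10, - 9.49, - 5,0,  1/8,3/4,2,  2, 3,3.47,6]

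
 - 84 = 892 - 976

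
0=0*36273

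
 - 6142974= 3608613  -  9751587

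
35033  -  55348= - 20315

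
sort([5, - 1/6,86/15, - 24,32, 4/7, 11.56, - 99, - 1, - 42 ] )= [ - 99, - 42,-24,-1, - 1/6, 4/7,5,86/15, 11.56,32 ] 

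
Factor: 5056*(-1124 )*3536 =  - 20094889984 = - 2^12*13^1  *17^1*79^1*281^1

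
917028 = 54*16982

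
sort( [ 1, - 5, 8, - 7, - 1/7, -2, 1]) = [ - 7,  -  5, - 2 , - 1/7,1,1 , 8 ] 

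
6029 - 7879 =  - 1850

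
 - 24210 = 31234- 55444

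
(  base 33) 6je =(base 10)7175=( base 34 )671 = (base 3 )100211202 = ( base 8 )16007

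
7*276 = 1932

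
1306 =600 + 706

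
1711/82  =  1711/82 = 20.87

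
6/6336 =1/1056 = 0.00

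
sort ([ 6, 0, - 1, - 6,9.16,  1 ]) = [ - 6,-1 , 0, 1,6, 9.16] 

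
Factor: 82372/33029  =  2^2*20593^1*33029^(-1)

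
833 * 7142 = 5949286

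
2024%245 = 64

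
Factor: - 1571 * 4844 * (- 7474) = 2^3*7^1*37^1*101^1 * 173^1  *1571^1  =  56876571976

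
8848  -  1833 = 7015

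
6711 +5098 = 11809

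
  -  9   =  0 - 9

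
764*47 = 35908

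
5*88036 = 440180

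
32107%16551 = 15556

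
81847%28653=24541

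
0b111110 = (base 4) 332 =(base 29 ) 24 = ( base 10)62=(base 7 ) 116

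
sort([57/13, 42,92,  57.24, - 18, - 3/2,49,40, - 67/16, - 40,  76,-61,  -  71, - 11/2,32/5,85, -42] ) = [ - 71, - 61, - 42, - 40, - 18, - 11/2 , - 67/16, - 3/2, 57/13, 32/5,40,42, 49,57.24, 76,85, 92]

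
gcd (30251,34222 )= 1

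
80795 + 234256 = 315051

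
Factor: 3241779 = 3^1*107^1*10099^1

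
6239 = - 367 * ( - 17) 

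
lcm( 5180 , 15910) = 222740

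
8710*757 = 6593470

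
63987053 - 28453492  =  35533561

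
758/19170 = 379/9585 = 0.04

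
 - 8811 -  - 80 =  - 8731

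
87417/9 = 9713= 9713.00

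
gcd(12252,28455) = 3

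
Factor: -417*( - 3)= 3^2*139^1 = 1251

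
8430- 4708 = 3722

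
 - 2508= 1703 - 4211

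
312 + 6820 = 7132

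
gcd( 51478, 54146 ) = 2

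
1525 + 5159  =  6684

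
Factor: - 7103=-7103^1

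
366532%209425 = 157107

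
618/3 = 206 = 206.00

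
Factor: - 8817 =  - 3^1*2939^1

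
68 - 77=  - 9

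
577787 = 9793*59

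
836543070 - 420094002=416449068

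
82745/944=82745/944  =  87.65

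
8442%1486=1012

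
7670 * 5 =38350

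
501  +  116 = 617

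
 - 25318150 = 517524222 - 542842372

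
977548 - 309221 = 668327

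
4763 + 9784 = 14547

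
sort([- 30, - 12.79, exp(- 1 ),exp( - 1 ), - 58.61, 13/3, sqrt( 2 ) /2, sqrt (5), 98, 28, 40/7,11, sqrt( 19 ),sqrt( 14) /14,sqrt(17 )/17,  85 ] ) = [ - 58.61,-30, - 12.79, sqrt(17 )/17, sqrt(14) /14,exp( - 1 ), exp( -1), sqrt(2) /2, sqrt( 5 ), 13/3, sqrt( 19), 40/7,11,28,  85, 98]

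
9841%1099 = 1049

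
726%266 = 194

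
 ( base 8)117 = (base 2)1001111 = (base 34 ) 2B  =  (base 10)79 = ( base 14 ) 59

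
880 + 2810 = 3690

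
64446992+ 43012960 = 107459952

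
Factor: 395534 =2^1*197767^1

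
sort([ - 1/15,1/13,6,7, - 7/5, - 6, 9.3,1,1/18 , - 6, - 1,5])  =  [ - 6, - 6, - 7/5, - 1, - 1/15 , 1/18,1/13, 1, 5, 6,7,9.3] 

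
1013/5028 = 1013/5028 = 0.20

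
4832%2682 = 2150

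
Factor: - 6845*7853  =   - 5^1*37^2*7853^1  =  - 53753785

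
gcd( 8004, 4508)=92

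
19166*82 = 1571612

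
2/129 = 2/129 = 0.02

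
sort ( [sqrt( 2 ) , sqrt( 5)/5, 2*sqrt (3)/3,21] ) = [ sqrt (5)/5 , 2*sqrt( 3 )/3, sqrt( 2) , 21]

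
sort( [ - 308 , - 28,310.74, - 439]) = [ - 439, - 308, -28,310.74]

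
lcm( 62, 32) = 992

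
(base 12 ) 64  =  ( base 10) 76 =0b1001100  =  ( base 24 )34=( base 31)2E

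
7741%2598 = 2545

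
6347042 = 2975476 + 3371566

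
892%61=38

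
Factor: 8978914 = 2^1*7^1*521^1 *1231^1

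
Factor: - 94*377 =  - 2^1*13^1*29^1 * 47^1 = - 35438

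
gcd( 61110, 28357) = 7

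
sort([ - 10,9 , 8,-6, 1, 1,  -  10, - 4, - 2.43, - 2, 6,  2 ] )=[ - 10,  -  10,- 6, - 4 ,-2.43, - 2, 1,1,2, 6,8, 9 ]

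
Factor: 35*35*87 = 3^1  *  5^2*7^2*29^1 = 106575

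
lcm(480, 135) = 4320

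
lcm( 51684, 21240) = 1550520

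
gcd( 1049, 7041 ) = 1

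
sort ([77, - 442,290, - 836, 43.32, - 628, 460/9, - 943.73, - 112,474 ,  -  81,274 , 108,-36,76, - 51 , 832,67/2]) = [ - 943.73, - 836, - 628, - 442, - 112, -81 , - 51 ,-36, 67/2, 43.32,  460/9,76 , 77, 108,274, 290, 474,832] 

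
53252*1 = 53252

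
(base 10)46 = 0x2E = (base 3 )1201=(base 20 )26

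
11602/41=11602/41=282.98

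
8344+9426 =17770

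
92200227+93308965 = 185509192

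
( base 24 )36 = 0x4e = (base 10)78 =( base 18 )46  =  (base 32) 2e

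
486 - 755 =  -269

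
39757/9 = 39757/9= 4417.44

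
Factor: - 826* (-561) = 2^1*3^1 * 7^1 * 11^1*17^1*59^1 = 463386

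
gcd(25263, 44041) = 1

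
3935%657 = 650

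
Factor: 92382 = 2^1*3^1*89^1*  173^1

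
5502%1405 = 1287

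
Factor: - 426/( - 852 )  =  1/2=2^(  -  1 ) 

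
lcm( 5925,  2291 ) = 171825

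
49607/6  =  49607/6  =  8267.83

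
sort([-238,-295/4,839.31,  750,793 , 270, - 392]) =[ - 392, - 238, -295/4, 270,750, 793,839.31]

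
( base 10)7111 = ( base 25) b9b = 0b1101111000111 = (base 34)655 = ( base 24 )c87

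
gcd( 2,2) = 2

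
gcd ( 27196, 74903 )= 1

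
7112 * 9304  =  66170048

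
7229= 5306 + 1923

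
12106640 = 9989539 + 2117101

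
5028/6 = 838 = 838.00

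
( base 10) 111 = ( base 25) 4b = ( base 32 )3f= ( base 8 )157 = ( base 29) 3o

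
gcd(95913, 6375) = 3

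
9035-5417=3618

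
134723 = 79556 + 55167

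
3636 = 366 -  - 3270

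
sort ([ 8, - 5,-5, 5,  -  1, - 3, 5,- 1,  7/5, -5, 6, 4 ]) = [ -5, - 5, -5, - 3,-1,  -  1 , 7/5, 4, 5, 5, 6,8]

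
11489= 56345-44856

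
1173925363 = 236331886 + 937593477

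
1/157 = 1/157 = 0.01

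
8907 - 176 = 8731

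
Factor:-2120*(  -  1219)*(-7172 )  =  -2^5*5^1*11^1*23^1*53^2*163^1=- 18534456160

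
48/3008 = 3/188  =  0.02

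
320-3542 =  - 3222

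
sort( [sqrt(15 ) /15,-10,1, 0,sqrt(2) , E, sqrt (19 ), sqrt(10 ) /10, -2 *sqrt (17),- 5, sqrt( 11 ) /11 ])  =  [-10, -2*sqrt(17 ), - 5, 0, sqrt( 15)/15,sqrt( 11 )/11, sqrt( 10 )/10 , 1, sqrt(2 ),E, sqrt( 19 ) ]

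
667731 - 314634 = 353097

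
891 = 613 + 278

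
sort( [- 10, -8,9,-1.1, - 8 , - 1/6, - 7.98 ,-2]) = [ - 10, - 8, - 8, - 7.98 , - 2, - 1.1, - 1/6 , 9 ]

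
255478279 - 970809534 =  - 715331255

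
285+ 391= 676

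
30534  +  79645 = 110179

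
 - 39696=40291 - 79987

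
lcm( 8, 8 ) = 8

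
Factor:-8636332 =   -  2^2*2159083^1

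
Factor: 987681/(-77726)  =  -2^ ( - 1)*3^1*11^( -1 )*71^1*3533^( - 1)*4637^1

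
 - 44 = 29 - 73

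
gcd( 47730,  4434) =6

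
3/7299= 1/2433 =0.00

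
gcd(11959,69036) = 1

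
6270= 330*19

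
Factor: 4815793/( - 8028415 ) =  - 5^( - 1 )*41^ ( - 1 )*263^1*18311^1*39163^( - 1 )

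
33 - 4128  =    -  4095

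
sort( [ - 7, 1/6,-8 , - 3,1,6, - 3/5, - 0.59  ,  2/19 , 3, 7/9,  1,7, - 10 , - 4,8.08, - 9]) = [ - 10, - 9,-8, - 7, -4 ,  -  3, - 3/5, - 0.59, 2/19, 1/6,7/9, 1,  1, 3, 6, 7, 8.08]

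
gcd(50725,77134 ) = 1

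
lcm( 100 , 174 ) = 8700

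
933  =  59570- 58637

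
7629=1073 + 6556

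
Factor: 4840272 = 2^4*3^2*33613^1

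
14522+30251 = 44773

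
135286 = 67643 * 2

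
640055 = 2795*229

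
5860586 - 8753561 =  - 2892975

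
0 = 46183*0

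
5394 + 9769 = 15163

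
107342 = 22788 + 84554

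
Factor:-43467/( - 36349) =3^1*163^(-1 )*223^(  -  1)*14489^1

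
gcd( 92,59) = 1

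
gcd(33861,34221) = 3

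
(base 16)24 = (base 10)36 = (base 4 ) 210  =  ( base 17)22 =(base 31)15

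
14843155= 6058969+8784186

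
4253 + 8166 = 12419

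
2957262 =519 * 5698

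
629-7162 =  - 6533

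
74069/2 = 74069/2 = 37034.50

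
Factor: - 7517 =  - 7517^1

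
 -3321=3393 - 6714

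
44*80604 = 3546576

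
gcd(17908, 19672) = 4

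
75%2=1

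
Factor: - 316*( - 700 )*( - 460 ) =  - 2^6*5^3*7^1*23^1*79^1 = - 101752000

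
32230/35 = 6446/7 = 920.86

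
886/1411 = 886/1411=0.63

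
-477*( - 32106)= 15314562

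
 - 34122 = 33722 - 67844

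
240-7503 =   -  7263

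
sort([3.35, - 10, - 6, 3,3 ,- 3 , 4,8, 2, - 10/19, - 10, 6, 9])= [ - 10, - 10, - 6,  -  3, - 10/19 , 2 , 3,  3,  3.35,4, 6,8,9]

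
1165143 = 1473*791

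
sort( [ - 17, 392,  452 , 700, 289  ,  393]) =[  -  17,289,392, 393,452,700]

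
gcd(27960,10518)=6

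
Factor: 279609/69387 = 11^1*37^1*101^( - 1)=407/101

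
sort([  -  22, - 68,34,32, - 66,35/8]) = [ - 68, - 66 ,- 22, 35/8,  32,34 ]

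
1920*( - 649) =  - 1246080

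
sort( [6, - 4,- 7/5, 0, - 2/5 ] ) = [-4, - 7/5, - 2/5,0,6 ]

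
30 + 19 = 49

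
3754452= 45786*82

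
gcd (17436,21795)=4359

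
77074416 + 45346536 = 122420952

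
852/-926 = -426/463 = - 0.92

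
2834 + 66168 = 69002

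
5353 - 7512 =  - 2159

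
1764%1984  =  1764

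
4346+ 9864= 14210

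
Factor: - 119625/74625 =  - 319/199 = -11^1 * 29^1*199^( - 1)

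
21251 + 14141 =35392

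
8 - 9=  - 1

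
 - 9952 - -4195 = -5757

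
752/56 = 13 + 3/7 = 13.43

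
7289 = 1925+5364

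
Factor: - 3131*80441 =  - 31^1*101^1*257^1*313^1 = - 251860771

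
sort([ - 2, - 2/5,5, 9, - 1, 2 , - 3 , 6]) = [ -3, - 2, - 1, - 2/5,2 , 5, 6 , 9]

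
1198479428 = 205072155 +993407273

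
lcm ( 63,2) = 126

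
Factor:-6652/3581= - 2^2*1663^1*3581^(-1)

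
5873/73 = 5873/73 =80.45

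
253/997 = 253/997 = 0.25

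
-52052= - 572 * 91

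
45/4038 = 15/1346 =0.01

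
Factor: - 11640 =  -2^3*3^1*5^1*97^1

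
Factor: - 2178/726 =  - 3^1 = - 3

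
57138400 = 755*75680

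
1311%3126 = 1311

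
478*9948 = 4755144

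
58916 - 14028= 44888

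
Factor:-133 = -7^1*19^1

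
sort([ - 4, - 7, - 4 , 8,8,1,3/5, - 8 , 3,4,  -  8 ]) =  [ - 8, - 8, - 7, - 4, - 4,3/5, 1, 3 , 4,8 , 8 ]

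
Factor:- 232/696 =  - 1/3  =  - 3^ ( - 1 )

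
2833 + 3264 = 6097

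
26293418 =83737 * 314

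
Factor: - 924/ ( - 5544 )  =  2^( - 1 )*3^( - 1 )=1/6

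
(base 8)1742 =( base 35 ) se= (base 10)994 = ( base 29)158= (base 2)1111100010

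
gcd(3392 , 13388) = 4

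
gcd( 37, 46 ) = 1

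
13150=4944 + 8206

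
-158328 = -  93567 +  - 64761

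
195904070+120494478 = 316398548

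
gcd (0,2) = 2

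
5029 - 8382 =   -  3353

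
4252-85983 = - 81731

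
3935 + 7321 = 11256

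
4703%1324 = 731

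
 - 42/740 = - 1 + 349/370= - 0.06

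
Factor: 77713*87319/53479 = 6785821447/53479 = 29^1*3011^1 * 53479^(-1)*77713^1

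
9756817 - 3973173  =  5783644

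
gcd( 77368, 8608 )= 8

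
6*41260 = 247560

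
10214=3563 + 6651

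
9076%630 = 256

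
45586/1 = 45586=45586.00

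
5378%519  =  188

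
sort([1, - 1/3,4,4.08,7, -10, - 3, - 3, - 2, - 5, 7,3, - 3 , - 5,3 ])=[  -  10,-5, - 5, - 3, - 3  , - 3 , - 2, - 1/3, 1,3,3, 4, 4.08,7,7]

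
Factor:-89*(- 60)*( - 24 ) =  - 2^5*3^2*5^1 * 89^1 = - 128160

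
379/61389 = 379/61389 = 0.01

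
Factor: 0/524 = 0^1=   0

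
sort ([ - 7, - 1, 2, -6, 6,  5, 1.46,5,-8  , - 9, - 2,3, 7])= [-9, - 8, - 7 , - 6,-2, - 1,1.46 , 2, 3 , 5, 5, 6, 7]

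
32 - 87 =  - 55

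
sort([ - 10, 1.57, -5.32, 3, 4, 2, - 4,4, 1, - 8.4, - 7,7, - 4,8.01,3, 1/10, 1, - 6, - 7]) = [ - 10, - 8.4,-7,-7, - 6, - 5.32 ,  -  4, - 4,1/10, 1, 1, 1.57, 2,  3, 3,4, 4,7, 8.01 ]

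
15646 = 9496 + 6150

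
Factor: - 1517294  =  -2^1 *197^1*3851^1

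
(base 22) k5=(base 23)J8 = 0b110111101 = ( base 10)445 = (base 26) h3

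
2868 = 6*478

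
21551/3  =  7183 + 2/3 = 7183.67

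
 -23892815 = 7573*(- 3155)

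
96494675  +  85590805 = 182085480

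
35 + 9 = 44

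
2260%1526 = 734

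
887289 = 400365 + 486924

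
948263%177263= 61948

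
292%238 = 54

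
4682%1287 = 821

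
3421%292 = 209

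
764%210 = 134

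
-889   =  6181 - 7070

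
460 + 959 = 1419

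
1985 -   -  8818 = 10803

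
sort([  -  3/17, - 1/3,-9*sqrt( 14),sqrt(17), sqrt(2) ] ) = [ - 9 *sqrt(14 ),-1/3, - 3/17,sqrt( 2),sqrt(17)]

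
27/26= 1 + 1/26 = 1.04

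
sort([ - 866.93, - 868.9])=[  -  868.9, - 866.93 ]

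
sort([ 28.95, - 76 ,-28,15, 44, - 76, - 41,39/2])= [ -76, - 76, - 41, - 28,15, 39/2,  28.95,  44 ] 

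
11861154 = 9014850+2846304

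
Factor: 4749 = 3^1*1583^1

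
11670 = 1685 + 9985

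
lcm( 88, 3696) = 3696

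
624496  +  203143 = 827639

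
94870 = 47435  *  2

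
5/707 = 5/707 = 0.01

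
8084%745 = 634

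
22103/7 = 3157 + 4/7 = 3157.57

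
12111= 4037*3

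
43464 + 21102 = 64566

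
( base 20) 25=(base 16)2D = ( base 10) 45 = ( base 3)1200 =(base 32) 1D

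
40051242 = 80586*497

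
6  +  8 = 14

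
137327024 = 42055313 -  - 95271711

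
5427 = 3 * 1809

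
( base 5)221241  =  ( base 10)7696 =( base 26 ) BA0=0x1e10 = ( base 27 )AF1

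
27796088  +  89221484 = 117017572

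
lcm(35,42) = 210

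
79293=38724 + 40569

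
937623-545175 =392448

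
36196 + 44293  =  80489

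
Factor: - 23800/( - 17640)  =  3^( - 2)*5^1*7^( - 1)*17^1 = 85/63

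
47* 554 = 26038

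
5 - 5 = 0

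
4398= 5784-1386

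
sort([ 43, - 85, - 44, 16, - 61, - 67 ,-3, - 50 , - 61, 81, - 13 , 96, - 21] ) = [ - 85, - 67, - 61, - 61 , - 50, - 44, - 21, - 13,-3 , 16 , 43, 81,96] 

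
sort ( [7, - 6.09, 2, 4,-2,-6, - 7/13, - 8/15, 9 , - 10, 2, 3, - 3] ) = [ - 10, - 6.09,  -  6,-3,  -  2, - 7/13, - 8/15 , 2,2, 3,4,  7,9] 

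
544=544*1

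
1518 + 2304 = 3822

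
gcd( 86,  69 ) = 1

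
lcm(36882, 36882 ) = 36882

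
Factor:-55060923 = -3^1*47^1*390503^1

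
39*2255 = 87945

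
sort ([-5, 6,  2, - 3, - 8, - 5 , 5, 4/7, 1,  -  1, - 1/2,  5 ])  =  [ - 8 ,- 5 , - 5,  -  3,  -  1,-1/2,4/7,1, 2,  5, 5, 6]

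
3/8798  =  3/8798  =  0.00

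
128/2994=64/1497  =  0.04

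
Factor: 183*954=2^1*3^3 *53^1 * 61^1=174582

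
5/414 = 5/414= 0.01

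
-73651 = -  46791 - 26860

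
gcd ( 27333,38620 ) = 1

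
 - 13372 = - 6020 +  -7352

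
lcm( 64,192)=192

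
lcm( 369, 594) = 24354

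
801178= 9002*89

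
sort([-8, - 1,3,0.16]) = [ - 8,-1, 0.16 , 3]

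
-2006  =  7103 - 9109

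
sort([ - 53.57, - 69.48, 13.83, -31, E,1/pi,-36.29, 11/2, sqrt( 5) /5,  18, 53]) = [  -  69.48, - 53.57, - 36.29, -31,1/pi , sqrt( 5 )/5, E, 11/2,  13.83,  18, 53]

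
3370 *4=13480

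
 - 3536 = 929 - 4465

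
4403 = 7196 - 2793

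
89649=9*9961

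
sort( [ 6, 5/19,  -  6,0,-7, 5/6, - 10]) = [ - 10, - 7, - 6 , 0,5/19, 5/6,6]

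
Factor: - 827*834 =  - 689718 = -  2^1 * 3^1 *139^1 * 827^1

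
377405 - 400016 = - 22611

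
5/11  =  5/11 = 0.45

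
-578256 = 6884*( -84 )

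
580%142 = 12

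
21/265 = 21/265 = 0.08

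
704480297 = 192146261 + 512334036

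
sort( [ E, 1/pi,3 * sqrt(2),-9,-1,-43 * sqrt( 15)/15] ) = [ - 43*sqrt( 15) /15 ,-9 , - 1,1/pi,E,3*sqrt( 2)]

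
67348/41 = 67348/41= 1642.63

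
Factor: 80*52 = 4160= 2^6*5^1*13^1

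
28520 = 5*5704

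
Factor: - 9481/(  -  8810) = 2^ (-1 )*5^( - 1)*19^1* 499^1*881^ ( - 1) 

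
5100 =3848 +1252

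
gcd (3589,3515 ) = 37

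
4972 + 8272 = 13244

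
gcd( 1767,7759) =1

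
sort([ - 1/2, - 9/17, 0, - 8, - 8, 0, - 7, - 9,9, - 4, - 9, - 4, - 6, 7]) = [ - 9, - 9, - 8, - 8, - 7,-6, - 4, - 4,-9/17, - 1/2,0,0 , 7,9]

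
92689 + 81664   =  174353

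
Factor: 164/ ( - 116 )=  -  29^(-1)*41^1= - 41/29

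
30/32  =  15/16  =  0.94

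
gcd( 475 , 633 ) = 1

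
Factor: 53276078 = 2^1 * 37^1*719947^1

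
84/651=4/31 = 0.13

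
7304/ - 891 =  - 9 +65/81   =  - 8.20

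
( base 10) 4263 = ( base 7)15300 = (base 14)17A7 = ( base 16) 10a7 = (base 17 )ecd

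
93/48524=93/48524 =0.00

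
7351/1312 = 5 + 791/1312 = 5.60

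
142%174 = 142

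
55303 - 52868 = 2435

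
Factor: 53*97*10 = 51410 = 2^1*5^1*53^1*97^1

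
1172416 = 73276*16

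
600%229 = 142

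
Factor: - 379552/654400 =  - 29/50 = - 2^( - 1) * 5^( - 2 )*29^1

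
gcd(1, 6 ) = 1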